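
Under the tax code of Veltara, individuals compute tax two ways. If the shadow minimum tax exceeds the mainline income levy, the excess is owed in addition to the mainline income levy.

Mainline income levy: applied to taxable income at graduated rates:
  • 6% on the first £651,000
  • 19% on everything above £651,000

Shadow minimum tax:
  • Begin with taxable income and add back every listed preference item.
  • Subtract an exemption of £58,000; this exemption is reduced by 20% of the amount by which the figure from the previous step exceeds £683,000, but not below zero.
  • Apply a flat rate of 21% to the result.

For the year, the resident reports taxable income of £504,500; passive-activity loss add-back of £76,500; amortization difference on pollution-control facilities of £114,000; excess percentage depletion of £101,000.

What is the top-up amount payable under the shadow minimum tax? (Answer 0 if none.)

£129,456

Mainline income levy:
  £504,500 × 6% = £30,270

Shadow minimum tax:
  Adjusted income: £504,500 + £76,500 + £114,000 + £101,000 = £796,000
  Exemption: £58,000 − 20% × (£796,000 − £683,000) = £58,000 − £22,600 = £35,400
  Base: £796,000 − £35,400 = £760,600
  £760,600 × 21% = £159,726

Excess of shadow minimum tax over mainline income levy: £159,726 − £30,270 = £129,456.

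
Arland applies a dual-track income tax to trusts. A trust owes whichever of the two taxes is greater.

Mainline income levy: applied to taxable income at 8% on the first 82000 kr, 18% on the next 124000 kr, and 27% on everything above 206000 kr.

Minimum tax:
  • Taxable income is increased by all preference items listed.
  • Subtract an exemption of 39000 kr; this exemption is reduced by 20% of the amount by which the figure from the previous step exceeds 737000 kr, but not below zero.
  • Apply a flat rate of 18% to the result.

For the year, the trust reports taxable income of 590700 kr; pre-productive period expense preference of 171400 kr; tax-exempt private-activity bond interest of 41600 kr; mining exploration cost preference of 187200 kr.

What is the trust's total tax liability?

Minimum tax:
  Adjusted income: 590700 kr + 171400 kr + 41600 kr + 187200 kr = 990900 kr
  Exemption: 20% × (990900 kr − 737000 kr) = 50780 kr ≥ 39000 kr, so the exemption is fully phased out
  Base: 990900 kr − 0 kr = 990900 kr
  990900 kr × 18% = 178362 kr

Mainline income levy:
  82000 kr × 8% = 6560 kr
  124000 kr × 18% = 22320 kr
  384700 kr × 27% = 103869 kr
  → 132749 kr

178362 kr > 132749 kr, so the minimum tax is the binding amount.

178362 kr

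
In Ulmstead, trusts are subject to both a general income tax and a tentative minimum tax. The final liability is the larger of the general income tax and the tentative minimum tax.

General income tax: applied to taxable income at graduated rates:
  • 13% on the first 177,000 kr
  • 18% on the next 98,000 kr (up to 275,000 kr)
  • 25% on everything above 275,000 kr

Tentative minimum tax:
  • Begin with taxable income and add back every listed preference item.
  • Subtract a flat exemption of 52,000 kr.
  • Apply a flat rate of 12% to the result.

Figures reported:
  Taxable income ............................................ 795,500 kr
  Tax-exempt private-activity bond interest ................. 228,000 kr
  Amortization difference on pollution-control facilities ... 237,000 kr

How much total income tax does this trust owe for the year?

170,775 kr

Tentative minimum tax:
  Adjusted income: 795,500 kr + 228,000 kr + 237,000 kr = 1,260,500 kr
  Less exemption 52,000 kr → base 1,208,500 kr
  1,208,500 kr × 12% = 145,020 kr

General income tax:
  177,000 kr × 13% = 23,010 kr
  98,000 kr × 18% = 17,640 kr
  520,500 kr × 25% = 130,125 kr
  → 170,775 kr

170,775 kr > 145,020 kr, so the general income tax governs.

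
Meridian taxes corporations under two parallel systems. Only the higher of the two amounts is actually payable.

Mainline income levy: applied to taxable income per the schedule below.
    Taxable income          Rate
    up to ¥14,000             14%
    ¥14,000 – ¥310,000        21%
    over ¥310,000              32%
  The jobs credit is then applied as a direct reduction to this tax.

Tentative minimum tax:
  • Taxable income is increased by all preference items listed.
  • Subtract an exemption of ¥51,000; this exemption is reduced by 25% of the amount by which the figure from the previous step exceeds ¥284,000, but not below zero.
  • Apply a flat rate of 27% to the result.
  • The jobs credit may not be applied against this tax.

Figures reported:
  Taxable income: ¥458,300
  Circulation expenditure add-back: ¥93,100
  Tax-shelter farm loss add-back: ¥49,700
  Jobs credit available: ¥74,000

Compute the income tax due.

¥162,297

Mainline income levy:
  ¥14,000 × 14% = ¥1,960
  ¥296,000 × 21% = ¥62,160
  ¥148,300 × 32% = ¥47,456
  → ¥111,576
  Less jobs credit ¥74,000 → ¥37,576

Tentative minimum tax:
  Adjusted income: ¥458,300 + ¥93,100 + ¥49,700 = ¥601,100
  Exemption: 25% × (¥601,100 − ¥284,000) = ¥79,275 ≥ ¥51,000, so the exemption is fully phased out
  Base: ¥601,100 − ¥0 = ¥601,100
  ¥601,100 × 27% = ¥162,297

¥162,297 > ¥37,576, so the tentative minimum tax is the binding amount.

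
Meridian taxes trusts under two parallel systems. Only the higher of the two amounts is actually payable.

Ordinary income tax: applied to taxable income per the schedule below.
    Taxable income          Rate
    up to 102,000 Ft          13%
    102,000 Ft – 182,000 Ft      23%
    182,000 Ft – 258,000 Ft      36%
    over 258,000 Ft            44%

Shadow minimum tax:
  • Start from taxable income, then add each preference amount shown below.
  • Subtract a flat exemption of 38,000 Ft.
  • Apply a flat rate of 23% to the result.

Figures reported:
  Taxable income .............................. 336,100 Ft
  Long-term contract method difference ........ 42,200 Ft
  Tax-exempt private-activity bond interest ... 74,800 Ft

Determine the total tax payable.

95,473 Ft

Shadow minimum tax:
  Adjusted income: 336,100 Ft + 42,200 Ft + 74,800 Ft = 453,100 Ft
  Less exemption 38,000 Ft → base 415,100 Ft
  415,100 Ft × 23% = 95,473 Ft

Ordinary income tax:
  102,000 Ft × 13% = 13,260 Ft
  80,000 Ft × 23% = 18,400 Ft
  76,000 Ft × 36% = 27,360 Ft
  78,100 Ft × 44% = 34,364 Ft
  → 93,384 Ft

95,473 Ft > 93,384 Ft, so the shadow minimum tax is the binding amount.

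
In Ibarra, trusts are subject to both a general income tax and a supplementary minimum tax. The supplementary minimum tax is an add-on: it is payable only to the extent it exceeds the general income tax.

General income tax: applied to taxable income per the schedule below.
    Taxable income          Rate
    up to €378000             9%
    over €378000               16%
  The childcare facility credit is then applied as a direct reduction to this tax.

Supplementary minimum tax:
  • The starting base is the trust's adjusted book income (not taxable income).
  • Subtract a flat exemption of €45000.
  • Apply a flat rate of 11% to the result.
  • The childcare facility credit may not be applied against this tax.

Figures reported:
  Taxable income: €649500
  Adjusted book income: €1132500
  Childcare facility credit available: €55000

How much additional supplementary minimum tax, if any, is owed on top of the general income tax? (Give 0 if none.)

€97165

Supplementary minimum tax:
  Base (adjusted book income): €1132500
  Less exemption €45000 → base €1087500
  €1087500 × 11% = €119625

General income tax:
  €378000 × 9% = €34020
  €271500 × 16% = €43440
  → €77460
  Less childcare facility credit €55000 → €22460

Excess of supplementary minimum tax over general income tax: €119625 − €22460 = €97165.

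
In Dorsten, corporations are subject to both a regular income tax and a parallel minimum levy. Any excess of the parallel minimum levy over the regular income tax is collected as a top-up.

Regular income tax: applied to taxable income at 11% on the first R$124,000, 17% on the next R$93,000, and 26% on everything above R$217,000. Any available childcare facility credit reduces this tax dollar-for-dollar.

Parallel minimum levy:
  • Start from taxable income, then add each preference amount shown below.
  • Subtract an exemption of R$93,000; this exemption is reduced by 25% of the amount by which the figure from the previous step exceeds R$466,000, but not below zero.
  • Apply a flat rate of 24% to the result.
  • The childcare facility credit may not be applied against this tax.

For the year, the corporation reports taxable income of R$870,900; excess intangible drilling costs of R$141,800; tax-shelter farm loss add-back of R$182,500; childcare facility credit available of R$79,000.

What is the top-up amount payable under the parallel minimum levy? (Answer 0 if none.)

R$166,384

Parallel minimum levy:
  Adjusted income: R$870,900 + R$141,800 + R$182,500 = R$1,195,200
  Exemption: 25% × (R$1,195,200 − R$466,000) = R$182,300 ≥ R$93,000, so the exemption is fully phased out
  Base: R$1,195,200 − R$0 = R$1,195,200
  R$1,195,200 × 24% = R$286,848

Regular income tax:
  R$124,000 × 11% = R$13,640
  R$93,000 × 17% = R$15,810
  R$653,900 × 26% = R$170,014
  → R$199,464
  Less childcare facility credit R$79,000 → R$120,464

Excess of parallel minimum levy over regular income tax: R$286,848 − R$120,464 = R$166,384.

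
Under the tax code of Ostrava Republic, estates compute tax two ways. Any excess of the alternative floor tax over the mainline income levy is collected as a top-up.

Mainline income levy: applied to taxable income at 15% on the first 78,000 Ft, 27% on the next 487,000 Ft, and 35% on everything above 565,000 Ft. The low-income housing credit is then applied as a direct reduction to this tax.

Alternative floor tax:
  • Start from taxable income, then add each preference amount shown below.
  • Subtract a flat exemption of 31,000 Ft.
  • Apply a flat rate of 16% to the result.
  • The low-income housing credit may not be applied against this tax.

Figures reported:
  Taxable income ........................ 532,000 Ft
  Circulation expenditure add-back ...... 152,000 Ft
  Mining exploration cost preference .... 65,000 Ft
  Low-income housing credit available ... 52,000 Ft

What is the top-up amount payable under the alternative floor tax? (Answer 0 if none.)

32,600 Ft

Alternative floor tax:
  Adjusted income: 532,000 Ft + 152,000 Ft + 65,000 Ft = 749,000 Ft
  Less exemption 31,000 Ft → base 718,000 Ft
  718,000 Ft × 16% = 114,880 Ft

Mainline income levy:
  78,000 Ft × 15% = 11,700 Ft
  454,000 Ft × 27% = 122,580 Ft
  → 134,280 Ft
  Less low-income housing credit 52,000 Ft → 82,280 Ft

Excess of alternative floor tax over mainline income levy: 114,880 Ft − 82,280 Ft = 32,600 Ft.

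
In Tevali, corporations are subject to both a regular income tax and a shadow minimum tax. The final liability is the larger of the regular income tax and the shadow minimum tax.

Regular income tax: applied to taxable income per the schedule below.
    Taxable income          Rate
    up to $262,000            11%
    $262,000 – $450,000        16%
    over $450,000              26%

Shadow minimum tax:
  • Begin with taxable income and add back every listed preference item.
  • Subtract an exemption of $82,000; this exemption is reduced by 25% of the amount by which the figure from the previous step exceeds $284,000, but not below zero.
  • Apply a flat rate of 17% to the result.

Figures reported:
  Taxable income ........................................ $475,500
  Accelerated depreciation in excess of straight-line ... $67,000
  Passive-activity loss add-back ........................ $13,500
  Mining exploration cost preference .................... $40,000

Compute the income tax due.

Shadow minimum tax:
  Adjusted income: $475,500 + $67,000 + $13,500 + $40,000 = $596,000
  Exemption: $82,000 − 25% × ($596,000 − $284,000) = $82,000 − $78,000 = $4,000
  Base: $596,000 − $4,000 = $592,000
  $592,000 × 17% = $100,640

Regular income tax:
  $262,000 × 11% = $28,820
  $188,000 × 16% = $30,080
  $25,500 × 26% = $6,630
  → $65,530

$100,640 > $65,530, so the shadow minimum tax is the binding amount.

$100,640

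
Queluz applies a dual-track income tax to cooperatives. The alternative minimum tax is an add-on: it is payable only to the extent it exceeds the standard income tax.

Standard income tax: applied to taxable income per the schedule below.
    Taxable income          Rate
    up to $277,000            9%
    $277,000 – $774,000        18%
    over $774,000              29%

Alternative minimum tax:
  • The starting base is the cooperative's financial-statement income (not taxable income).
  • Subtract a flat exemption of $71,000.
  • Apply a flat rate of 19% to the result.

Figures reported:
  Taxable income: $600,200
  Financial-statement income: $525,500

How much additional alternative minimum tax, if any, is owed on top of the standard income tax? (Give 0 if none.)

Alternative minimum tax:
  Base (financial-statement income): $525,500
  Less exemption $71,000 → base $454,500
  $454,500 × 19% = $86,355

Standard income tax:
  $277,000 × 9% = $24,930
  $323,200 × 18% = $58,176
  → $83,106

Excess of alternative minimum tax over standard income tax: $86,355 − $83,106 = $3,249.

$3,249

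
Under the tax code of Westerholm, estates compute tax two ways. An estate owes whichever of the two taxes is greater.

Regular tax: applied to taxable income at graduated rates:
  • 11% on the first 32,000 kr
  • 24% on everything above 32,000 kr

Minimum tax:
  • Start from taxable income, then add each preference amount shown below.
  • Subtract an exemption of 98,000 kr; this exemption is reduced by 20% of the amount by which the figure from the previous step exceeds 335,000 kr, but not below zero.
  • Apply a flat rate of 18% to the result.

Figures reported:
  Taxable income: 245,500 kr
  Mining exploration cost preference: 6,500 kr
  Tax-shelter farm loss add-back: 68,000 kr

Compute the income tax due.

54,760 kr

Minimum tax:
  Adjusted income: 245,500 kr + 6,500 kr + 68,000 kr = 320,000 kr
  Exemption: 320,000 kr ≤ 335,000 kr, so full 98,000 kr applies
  Base: 320,000 kr − 98,000 kr = 222,000 kr
  222,000 kr × 18% = 39,960 kr

Regular tax:
  32,000 kr × 11% = 3,520 kr
  213,500 kr × 24% = 51,240 kr
  → 54,760 kr

54,760 kr > 39,960 kr, so the regular tax governs.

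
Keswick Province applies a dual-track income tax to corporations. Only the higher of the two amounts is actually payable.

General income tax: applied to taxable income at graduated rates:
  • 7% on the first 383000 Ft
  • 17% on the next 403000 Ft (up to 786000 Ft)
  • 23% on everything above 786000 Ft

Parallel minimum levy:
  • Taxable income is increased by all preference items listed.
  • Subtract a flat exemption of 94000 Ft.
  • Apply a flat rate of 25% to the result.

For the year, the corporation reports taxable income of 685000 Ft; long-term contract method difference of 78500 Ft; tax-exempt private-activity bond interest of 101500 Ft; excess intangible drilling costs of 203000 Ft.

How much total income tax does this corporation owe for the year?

243500 Ft

Parallel minimum levy:
  Adjusted income: 685000 Ft + 78500 Ft + 101500 Ft + 203000 Ft = 1068000 Ft
  Less exemption 94000 Ft → base 974000 Ft
  974000 Ft × 25% = 243500 Ft

General income tax:
  383000 Ft × 7% = 26810 Ft
  302000 Ft × 17% = 51340 Ft
  → 78150 Ft

243500 Ft > 78150 Ft, so the parallel minimum levy is the binding amount.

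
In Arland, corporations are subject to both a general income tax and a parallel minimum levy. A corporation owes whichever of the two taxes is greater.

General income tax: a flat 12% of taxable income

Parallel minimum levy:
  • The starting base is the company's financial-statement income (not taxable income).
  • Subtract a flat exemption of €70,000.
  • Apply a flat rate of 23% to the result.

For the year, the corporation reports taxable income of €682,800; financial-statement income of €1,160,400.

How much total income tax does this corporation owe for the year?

€250,792

General income tax:
  €682,800 × 12% = €81,936

Parallel minimum levy:
  Base (financial-statement income): €1,160,400
  Less exemption €70,000 → base €1,090,400
  €1,090,400 × 23% = €250,792

€250,792 > €81,936, so the parallel minimum levy is the binding amount.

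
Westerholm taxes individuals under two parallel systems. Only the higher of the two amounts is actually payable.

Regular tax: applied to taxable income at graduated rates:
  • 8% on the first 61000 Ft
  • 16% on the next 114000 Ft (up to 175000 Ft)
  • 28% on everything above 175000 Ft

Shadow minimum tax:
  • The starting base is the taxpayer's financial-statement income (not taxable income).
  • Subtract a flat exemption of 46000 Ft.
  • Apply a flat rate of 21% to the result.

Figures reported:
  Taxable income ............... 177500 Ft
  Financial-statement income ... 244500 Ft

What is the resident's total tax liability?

Shadow minimum tax:
  Base (financial-statement income): 244500 Ft
  Less exemption 46000 Ft → base 198500 Ft
  198500 Ft × 21% = 41685 Ft

Regular tax:
  61000 Ft × 8% = 4880 Ft
  114000 Ft × 16% = 18240 Ft
  2500 Ft × 28% = 700 Ft
  → 23820 Ft

41685 Ft > 23820 Ft, so the shadow minimum tax is the binding amount.

41685 Ft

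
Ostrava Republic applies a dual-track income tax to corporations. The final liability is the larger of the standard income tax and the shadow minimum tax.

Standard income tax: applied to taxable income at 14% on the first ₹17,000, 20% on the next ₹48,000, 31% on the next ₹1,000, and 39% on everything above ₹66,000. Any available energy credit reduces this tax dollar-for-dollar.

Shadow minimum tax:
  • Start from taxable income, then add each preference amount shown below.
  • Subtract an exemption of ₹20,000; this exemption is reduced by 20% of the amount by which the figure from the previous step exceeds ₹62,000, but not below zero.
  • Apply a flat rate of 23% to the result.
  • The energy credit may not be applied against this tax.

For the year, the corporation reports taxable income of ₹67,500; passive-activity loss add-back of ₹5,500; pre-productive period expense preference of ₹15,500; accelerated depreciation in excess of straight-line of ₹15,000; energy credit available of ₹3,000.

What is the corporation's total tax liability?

Standard income tax:
  ₹17,000 × 14% = ₹2,380
  ₹48,000 × 20% = ₹9,600
  ₹1,000 × 31% = ₹310
  ₹1,500 × 39% = ₹585
  → ₹12,875
  Less energy credit ₹3,000 → ₹9,875

Shadow minimum tax:
  Adjusted income: ₹67,500 + ₹5,500 + ₹15,500 + ₹15,000 = ₹103,500
  Exemption: ₹20,000 − 20% × (₹103,500 − ₹62,000) = ₹20,000 − ₹8,300 = ₹11,700
  Base: ₹103,500 − ₹11,700 = ₹91,800
  ₹91,800 × 23% = ₹21,114

₹21,114 > ₹9,875, so the shadow minimum tax is the binding amount.

₹21,114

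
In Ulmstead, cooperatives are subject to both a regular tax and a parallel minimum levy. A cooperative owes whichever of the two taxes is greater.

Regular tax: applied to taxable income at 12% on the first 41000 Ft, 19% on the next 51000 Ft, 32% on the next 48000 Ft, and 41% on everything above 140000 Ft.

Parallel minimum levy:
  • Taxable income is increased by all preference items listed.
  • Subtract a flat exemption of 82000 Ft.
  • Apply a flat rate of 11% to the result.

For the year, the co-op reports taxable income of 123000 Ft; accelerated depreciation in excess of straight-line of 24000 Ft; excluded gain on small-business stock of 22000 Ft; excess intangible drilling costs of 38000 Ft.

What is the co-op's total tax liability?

Regular tax:
  41000 Ft × 12% = 4920 Ft
  51000 Ft × 19% = 9690 Ft
  31000 Ft × 32% = 9920 Ft
  → 24530 Ft

Parallel minimum levy:
  Adjusted income: 123000 Ft + 24000 Ft + 22000 Ft + 38000 Ft = 207000 Ft
  Less exemption 82000 Ft → base 125000 Ft
  125000 Ft × 11% = 13750 Ft

24530 Ft > 13750 Ft, so the regular tax governs.

24530 Ft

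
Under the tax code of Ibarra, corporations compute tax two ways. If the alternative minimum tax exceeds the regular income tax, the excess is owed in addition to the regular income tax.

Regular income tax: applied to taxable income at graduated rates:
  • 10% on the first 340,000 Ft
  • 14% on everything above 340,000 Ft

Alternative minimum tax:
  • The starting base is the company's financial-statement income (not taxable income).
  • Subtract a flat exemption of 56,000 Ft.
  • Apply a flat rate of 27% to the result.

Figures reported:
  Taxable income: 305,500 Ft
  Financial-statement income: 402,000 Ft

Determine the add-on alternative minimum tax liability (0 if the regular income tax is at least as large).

Regular income tax:
  305,500 Ft × 10% = 30,550 Ft

Alternative minimum tax:
  Base (financial-statement income): 402,000 Ft
  Less exemption 56,000 Ft → base 346,000 Ft
  346,000 Ft × 27% = 93,420 Ft

Excess of alternative minimum tax over regular income tax: 93,420 Ft − 30,550 Ft = 62,870 Ft.

62,870 Ft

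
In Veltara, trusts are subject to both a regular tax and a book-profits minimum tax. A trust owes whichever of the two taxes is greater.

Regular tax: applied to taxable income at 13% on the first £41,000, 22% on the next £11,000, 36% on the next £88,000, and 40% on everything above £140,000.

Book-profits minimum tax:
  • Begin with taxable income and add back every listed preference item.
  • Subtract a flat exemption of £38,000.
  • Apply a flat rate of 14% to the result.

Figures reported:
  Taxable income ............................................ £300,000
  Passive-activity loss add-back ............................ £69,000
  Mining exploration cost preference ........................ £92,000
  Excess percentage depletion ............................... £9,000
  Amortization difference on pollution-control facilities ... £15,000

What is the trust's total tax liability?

Book-profits minimum tax:
  Adjusted income: £300,000 + £69,000 + £92,000 + £9,000 + £15,000 = £485,000
  Less exemption £38,000 → base £447,000
  £447,000 × 14% = £62,580

Regular tax:
  £41,000 × 13% = £5,330
  £11,000 × 22% = £2,420
  £88,000 × 36% = £31,680
  £160,000 × 40% = £64,000
  → £103,430

£103,430 > £62,580, so the regular tax governs.

£103,430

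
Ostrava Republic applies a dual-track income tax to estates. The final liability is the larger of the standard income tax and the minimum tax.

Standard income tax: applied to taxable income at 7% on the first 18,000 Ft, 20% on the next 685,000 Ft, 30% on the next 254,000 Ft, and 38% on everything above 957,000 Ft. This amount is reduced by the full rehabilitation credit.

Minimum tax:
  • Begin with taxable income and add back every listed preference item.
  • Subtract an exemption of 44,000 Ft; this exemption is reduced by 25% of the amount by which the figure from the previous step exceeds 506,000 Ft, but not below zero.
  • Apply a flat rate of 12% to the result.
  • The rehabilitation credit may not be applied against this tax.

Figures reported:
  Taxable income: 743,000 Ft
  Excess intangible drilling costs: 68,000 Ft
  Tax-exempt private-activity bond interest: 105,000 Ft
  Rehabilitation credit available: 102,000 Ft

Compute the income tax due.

109,920 Ft

Minimum tax:
  Adjusted income: 743,000 Ft + 68,000 Ft + 105,000 Ft = 916,000 Ft
  Exemption: 25% × (916,000 Ft − 506,000 Ft) = 102,500 Ft ≥ 44,000 Ft, so the exemption is fully phased out
  Base: 916,000 Ft − 0 Ft = 916,000 Ft
  916,000 Ft × 12% = 109,920 Ft

Standard income tax:
  18,000 Ft × 7% = 1,260 Ft
  685,000 Ft × 20% = 137,000 Ft
  40,000 Ft × 30% = 12,000 Ft
  → 150,260 Ft
  Less rehabilitation credit 102,000 Ft → 48,260 Ft

109,920 Ft > 48,260 Ft, so the minimum tax is the binding amount.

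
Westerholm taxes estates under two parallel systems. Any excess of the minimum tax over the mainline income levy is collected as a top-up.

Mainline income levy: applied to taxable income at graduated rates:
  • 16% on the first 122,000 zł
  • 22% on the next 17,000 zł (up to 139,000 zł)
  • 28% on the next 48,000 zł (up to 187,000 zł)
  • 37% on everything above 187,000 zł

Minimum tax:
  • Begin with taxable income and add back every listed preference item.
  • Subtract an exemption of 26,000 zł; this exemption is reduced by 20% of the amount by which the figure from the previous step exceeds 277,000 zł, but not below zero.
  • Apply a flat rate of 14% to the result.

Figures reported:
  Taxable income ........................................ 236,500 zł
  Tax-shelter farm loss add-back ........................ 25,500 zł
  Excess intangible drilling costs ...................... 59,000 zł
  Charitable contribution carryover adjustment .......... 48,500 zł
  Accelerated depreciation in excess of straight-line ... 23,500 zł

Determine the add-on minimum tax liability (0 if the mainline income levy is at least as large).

Mainline income levy:
  122,000 zł × 16% = 19,520 zł
  17,000 zł × 22% = 3,740 zł
  48,000 zł × 28% = 13,440 zł
  49,500 zł × 37% = 18,315 zł
  → 55,015 zł

Minimum tax:
  Adjusted income: 236,500 zł + 25,500 zł + 59,000 zł + 48,500 zł + 23,500 zł = 393,000 zł
  Exemption: 26,000 zł − 20% × (393,000 zł − 277,000 zł) = 26,000 zł − 23,200 zł = 2,800 zł
  Base: 393,000 zł − 2,800 zł = 390,200 zł
  390,200 zł × 14% = 54,628 zł

54,628 zł ≤ 55,015 zł, so no add-on is due.

0 zł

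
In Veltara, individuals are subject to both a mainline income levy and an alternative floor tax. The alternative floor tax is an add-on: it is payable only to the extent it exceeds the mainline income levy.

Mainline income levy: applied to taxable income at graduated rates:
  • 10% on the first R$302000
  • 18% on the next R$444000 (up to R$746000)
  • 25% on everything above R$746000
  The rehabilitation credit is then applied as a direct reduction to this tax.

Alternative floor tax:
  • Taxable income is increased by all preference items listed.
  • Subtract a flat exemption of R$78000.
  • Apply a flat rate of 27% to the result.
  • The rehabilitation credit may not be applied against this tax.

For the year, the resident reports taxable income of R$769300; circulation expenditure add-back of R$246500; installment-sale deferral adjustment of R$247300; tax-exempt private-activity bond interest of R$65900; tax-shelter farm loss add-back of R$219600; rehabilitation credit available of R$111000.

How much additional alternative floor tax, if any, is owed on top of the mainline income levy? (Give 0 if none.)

Mainline income levy:
  R$302000 × 10% = R$30200
  R$444000 × 18% = R$79920
  R$23300 × 25% = R$5825
  → R$115945
  Less rehabilitation credit R$111000 → R$4945

Alternative floor tax:
  Adjusted income: R$769300 + R$246500 + R$247300 + R$65900 + R$219600 = R$1548600
  Less exemption R$78000 → base R$1470600
  R$1470600 × 27% = R$397062

Excess of alternative floor tax over mainline income levy: R$397062 − R$4945 = R$392117.

R$392117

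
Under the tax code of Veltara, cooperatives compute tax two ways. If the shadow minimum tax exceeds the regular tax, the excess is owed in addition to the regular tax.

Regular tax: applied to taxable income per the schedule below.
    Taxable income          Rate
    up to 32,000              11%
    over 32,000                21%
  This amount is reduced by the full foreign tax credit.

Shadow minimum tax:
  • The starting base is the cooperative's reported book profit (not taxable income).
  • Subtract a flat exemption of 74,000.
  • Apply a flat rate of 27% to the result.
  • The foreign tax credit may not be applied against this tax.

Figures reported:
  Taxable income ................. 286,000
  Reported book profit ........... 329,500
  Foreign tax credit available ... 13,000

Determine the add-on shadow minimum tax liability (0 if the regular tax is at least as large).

25,125

Regular tax:
  32,000 × 11% = 3,520
  254,000 × 21% = 53,340
  → 56,860
  Less foreign tax credit 13,000 → 43,860

Shadow minimum tax:
  Base (reported book profit): 329,500
  Less exemption 74,000 → base 255,500
  255,500 × 27% = 68,985

Excess of shadow minimum tax over regular tax: 68,985 − 43,860 = 25,125.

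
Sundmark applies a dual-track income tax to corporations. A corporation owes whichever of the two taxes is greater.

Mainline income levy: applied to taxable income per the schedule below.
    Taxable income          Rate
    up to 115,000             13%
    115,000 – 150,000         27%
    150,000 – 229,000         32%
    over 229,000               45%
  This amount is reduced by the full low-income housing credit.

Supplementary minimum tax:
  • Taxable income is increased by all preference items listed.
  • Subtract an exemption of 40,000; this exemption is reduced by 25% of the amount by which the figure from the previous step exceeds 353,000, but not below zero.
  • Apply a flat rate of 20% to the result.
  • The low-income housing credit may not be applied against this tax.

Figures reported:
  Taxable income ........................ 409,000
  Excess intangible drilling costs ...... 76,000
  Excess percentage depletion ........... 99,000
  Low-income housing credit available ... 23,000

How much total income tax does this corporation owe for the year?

Mainline income levy:
  115,000 × 13% = 14,950
  35,000 × 27% = 9,450
  79,000 × 32% = 25,280
  180,000 × 45% = 81,000
  → 130,680
  Less low-income housing credit 23,000 → 107,680

Supplementary minimum tax:
  Adjusted income: 409,000 + 76,000 + 99,000 = 584,000
  Exemption: 25% × (584,000 − 353,000) = 57,750 ≥ 40,000, so the exemption is fully phased out
  Base: 584,000 − 0 = 584,000
  584,000 × 20% = 116,800

116,800 > 107,680, so the supplementary minimum tax is the binding amount.

116,800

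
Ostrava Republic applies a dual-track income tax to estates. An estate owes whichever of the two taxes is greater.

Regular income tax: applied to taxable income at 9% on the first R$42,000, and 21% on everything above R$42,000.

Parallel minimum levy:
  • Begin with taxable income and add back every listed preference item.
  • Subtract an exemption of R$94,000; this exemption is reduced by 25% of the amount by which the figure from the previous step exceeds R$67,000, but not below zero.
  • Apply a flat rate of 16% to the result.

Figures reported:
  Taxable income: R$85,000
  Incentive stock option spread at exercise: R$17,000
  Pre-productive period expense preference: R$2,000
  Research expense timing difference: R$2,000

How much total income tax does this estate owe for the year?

Regular income tax:
  R$42,000 × 9% = R$3,780
  R$43,000 × 21% = R$9,030
  → R$12,810

Parallel minimum levy:
  Adjusted income: R$85,000 + R$17,000 + R$2,000 + R$2,000 = R$106,000
  Exemption: R$94,000 − 25% × (R$106,000 − R$67,000) = R$94,000 − R$9,750 = R$84,250
  Base: R$106,000 − R$84,250 = R$21,750
  R$21,750 × 16% = R$3,480

R$12,810 > R$3,480, so the regular income tax governs.

R$12,810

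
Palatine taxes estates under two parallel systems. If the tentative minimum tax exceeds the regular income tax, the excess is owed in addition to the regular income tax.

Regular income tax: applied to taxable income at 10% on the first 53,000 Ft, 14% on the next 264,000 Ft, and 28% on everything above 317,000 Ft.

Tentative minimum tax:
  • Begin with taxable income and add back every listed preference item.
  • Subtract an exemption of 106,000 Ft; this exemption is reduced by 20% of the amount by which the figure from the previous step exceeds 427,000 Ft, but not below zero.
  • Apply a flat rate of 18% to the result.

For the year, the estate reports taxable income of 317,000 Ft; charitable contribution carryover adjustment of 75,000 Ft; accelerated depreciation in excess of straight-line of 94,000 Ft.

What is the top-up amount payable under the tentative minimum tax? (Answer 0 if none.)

Regular income tax:
  53,000 Ft × 10% = 5,300 Ft
  264,000 Ft × 14% = 36,960 Ft
  → 42,260 Ft

Tentative minimum tax:
  Adjusted income: 317,000 Ft + 75,000 Ft + 94,000 Ft = 486,000 Ft
  Exemption: 106,000 Ft − 20% × (486,000 Ft − 427,000 Ft) = 106,000 Ft − 11,800 Ft = 94,200 Ft
  Base: 486,000 Ft − 94,200 Ft = 391,800 Ft
  391,800 Ft × 18% = 70,524 Ft

Excess of tentative minimum tax over regular income tax: 70,524 Ft − 42,260 Ft = 28,264 Ft.

28,264 Ft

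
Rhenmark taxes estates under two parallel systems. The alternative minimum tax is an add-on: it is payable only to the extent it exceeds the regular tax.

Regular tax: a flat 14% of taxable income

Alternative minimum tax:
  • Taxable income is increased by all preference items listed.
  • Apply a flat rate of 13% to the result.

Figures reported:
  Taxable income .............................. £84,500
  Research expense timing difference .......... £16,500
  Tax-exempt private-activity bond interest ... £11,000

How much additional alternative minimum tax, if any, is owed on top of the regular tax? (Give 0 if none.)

£2,730

Alternative minimum tax:
  Adjusted income: £84,500 + £16,500 + £11,000 = £112,000
  £112,000 × 13% = £14,560

Regular tax:
  £84,500 × 14% = £11,830

Excess of alternative minimum tax over regular tax: £14,560 − £11,830 = £2,730.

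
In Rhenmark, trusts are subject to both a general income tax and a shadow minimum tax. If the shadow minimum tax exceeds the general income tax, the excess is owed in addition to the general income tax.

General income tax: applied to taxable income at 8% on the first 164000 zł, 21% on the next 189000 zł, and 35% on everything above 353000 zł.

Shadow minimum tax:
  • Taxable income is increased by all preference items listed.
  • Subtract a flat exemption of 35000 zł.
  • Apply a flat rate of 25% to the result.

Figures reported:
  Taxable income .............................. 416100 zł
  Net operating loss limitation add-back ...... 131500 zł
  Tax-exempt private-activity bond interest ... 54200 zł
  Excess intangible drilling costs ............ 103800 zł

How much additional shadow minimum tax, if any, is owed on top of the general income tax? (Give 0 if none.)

General income tax:
  164000 zł × 8% = 13120 zł
  189000 zł × 21% = 39690 zł
  63100 zł × 35% = 22085 zł
  → 74895 zł

Shadow minimum tax:
  Adjusted income: 416100 zł + 131500 zł + 54200 zł + 103800 zł = 705600 zł
  Less exemption 35000 zł → base 670600 zł
  670600 zł × 25% = 167650 zł

Excess of shadow minimum tax over general income tax: 167650 zł − 74895 zł = 92755 zł.

92755 zł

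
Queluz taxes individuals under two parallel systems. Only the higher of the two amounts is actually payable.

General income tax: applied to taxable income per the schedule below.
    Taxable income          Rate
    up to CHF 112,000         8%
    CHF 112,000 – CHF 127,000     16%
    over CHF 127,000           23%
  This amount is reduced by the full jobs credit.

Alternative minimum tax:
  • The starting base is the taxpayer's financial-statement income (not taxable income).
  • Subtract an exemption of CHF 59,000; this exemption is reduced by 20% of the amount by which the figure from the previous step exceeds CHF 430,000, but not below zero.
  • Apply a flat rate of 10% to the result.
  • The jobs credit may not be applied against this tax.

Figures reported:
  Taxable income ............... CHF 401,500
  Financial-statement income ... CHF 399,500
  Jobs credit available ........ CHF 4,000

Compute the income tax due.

CHF 70,495

General income tax:
  CHF 112,000 × 8% = CHF 8,960
  CHF 15,000 × 16% = CHF 2,400
  CHF 274,500 × 23% = CHF 63,135
  → CHF 74,495
  Less jobs credit CHF 4,000 → CHF 70,495

Alternative minimum tax:
  Base (financial-statement income): CHF 399,500
  Exemption: CHF 399,500 ≤ CHF 430,000, so full CHF 59,000 applies
  Base: CHF 399,500 − CHF 59,000 = CHF 340,500
  CHF 340,500 × 10% = CHF 34,050

CHF 70,495 > CHF 34,050, so the general income tax governs.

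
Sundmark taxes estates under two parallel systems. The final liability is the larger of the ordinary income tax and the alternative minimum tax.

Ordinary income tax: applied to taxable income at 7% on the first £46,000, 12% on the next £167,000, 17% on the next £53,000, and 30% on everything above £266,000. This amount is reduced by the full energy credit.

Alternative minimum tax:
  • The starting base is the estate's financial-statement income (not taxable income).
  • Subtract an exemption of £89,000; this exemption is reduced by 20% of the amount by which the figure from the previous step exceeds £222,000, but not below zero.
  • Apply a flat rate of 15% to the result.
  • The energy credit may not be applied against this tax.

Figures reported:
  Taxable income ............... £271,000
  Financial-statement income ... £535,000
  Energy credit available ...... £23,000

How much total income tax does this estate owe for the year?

Ordinary income tax:
  £46,000 × 7% = £3,220
  £167,000 × 12% = £20,040
  £53,000 × 17% = £9,010
  £5,000 × 30% = £1,500
  → £33,770
  Less energy credit £23,000 → £10,770

Alternative minimum tax:
  Base (financial-statement income): £535,000
  Exemption: £89,000 − 20% × (£535,000 − £222,000) = £89,000 − £62,600 = £26,400
  Base: £535,000 − £26,400 = £508,600
  £508,600 × 15% = £76,290

£76,290 > £10,770, so the alternative minimum tax is the binding amount.

£76,290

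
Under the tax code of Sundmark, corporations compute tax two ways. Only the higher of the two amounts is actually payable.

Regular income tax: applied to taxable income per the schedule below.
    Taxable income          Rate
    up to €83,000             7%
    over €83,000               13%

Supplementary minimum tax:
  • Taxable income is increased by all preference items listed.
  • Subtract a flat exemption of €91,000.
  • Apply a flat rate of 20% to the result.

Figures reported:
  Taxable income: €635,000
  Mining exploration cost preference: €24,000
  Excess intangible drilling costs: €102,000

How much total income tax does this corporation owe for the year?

Regular income tax:
  €83,000 × 7% = €5,810
  €552,000 × 13% = €71,760
  → €77,570

Supplementary minimum tax:
  Adjusted income: €635,000 + €24,000 + €102,000 = €761,000
  Less exemption €91,000 → base €670,000
  €670,000 × 20% = €134,000

€134,000 > €77,570, so the supplementary minimum tax is the binding amount.

€134,000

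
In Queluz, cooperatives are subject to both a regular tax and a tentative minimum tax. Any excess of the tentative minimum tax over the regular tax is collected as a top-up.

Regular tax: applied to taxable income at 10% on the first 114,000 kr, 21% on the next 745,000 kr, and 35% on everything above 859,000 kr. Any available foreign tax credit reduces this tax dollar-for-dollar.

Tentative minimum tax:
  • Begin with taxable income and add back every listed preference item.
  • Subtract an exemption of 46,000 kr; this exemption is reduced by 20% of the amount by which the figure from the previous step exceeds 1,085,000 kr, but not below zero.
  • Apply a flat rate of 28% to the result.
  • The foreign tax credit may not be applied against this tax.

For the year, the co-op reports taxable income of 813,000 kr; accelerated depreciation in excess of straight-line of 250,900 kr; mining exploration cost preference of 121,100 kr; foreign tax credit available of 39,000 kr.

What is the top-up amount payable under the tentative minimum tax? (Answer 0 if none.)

205,330 kr

Regular tax:
  114,000 kr × 10% = 11,400 kr
  699,000 kr × 21% = 146,790 kr
  → 158,190 kr
  Less foreign tax credit 39,000 kr → 119,190 kr

Tentative minimum tax:
  Adjusted income: 813,000 kr + 250,900 kr + 121,100 kr = 1,185,000 kr
  Exemption: 46,000 kr − 20% × (1,185,000 kr − 1,085,000 kr) = 46,000 kr − 20,000 kr = 26,000 kr
  Base: 1,185,000 kr − 26,000 kr = 1,159,000 kr
  1,159,000 kr × 28% = 324,520 kr

Excess of tentative minimum tax over regular tax: 324,520 kr − 119,190 kr = 205,330 kr.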